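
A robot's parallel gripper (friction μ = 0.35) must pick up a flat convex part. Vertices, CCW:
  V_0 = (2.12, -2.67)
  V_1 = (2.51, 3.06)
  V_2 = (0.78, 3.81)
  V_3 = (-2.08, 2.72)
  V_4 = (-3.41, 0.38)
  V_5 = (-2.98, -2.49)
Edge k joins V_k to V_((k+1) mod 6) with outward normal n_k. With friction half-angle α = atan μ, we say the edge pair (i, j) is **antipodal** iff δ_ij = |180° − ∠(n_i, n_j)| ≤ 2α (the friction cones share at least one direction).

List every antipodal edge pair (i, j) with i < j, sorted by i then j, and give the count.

count = 4; pairs: (0,3), (0,4), (1,5), (2,5)

α = atan 0.35 = 19.29°;  2α = 38.58°
n_0 = (+0.9977, -0.0679)
n_1 = (+0.3978, +0.9175)
n_2 = (-0.3561, +0.9344)
n_3 = (-0.8694, +0.4941)
n_4 = (-0.9890, -0.1482)
n_5 = (-0.0353, -0.9994)
  (0,1): δ = 109.54°  ·
  (0,2): δ = 65.24°  ·
  (0,3): δ = 25.72°  ✓
  (0,4): δ = 12.41°  ✓
  (0,5): δ = 91.87°  ·
  (1,2): δ = 135.70°  ·
  (1,3): δ = 96.17°  ·
  (1,4): δ = 58.04°  ·
  (1,5): δ = 21.42°  ✓
  (2,3): δ = 140.48°  ·
  (2,4): δ = 102.34°  ·
  (2,5): δ = 22.88°  ✓
  (3,4): δ = 141.87°  ·
  (3,5): δ = 62.41°  ·
  (4,5): δ = 100.54°  ·
antipodal pairs: 4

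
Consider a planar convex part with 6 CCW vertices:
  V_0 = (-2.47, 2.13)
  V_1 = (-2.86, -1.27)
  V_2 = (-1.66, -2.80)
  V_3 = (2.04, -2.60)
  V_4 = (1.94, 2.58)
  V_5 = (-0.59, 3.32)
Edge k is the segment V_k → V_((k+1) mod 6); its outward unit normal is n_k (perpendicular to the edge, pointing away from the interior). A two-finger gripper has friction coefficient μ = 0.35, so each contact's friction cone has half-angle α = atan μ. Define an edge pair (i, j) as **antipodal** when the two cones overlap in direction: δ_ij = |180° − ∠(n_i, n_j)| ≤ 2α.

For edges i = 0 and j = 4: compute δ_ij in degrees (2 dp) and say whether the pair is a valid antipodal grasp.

δ = 80.24°, invalid

α = atan 0.35 = 19.29°;  2α = 38.58°
edge 0: e_0 = (-0.39, -3.40);  n_0 = (-0.9935, +0.1140)
edge 4: e_4 = (-2.53, +0.74);  n_4 = (+0.2807, +0.9598)
∠(n_0, n_4) = 99.76°
δ = |180° − 99.76°| = 80.24°
80.24° > 2α = 38.58°  →  invalid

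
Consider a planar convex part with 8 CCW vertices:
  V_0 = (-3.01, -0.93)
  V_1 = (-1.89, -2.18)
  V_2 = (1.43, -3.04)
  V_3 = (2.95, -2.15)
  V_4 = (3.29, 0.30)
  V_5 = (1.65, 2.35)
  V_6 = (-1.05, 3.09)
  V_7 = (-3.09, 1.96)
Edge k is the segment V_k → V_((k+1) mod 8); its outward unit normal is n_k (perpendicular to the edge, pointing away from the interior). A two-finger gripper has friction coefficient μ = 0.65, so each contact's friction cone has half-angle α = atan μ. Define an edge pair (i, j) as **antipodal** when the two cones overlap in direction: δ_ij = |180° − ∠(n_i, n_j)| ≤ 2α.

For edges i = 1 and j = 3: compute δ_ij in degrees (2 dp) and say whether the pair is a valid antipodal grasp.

δ = 83.38°, invalid

α = atan 0.65 = 33.02°;  2α = 66.05°
edge 1: e_1 = (+3.32, -0.86);  n_1 = (-0.2508, -0.9680)
edge 3: e_3 = (+0.34, +2.45);  n_3 = (+0.9905, -0.1375)
∠(n_1, n_3) = 96.62°
δ = |180° − 96.62°| = 83.38°
83.38° > 2α = 66.05°  →  invalid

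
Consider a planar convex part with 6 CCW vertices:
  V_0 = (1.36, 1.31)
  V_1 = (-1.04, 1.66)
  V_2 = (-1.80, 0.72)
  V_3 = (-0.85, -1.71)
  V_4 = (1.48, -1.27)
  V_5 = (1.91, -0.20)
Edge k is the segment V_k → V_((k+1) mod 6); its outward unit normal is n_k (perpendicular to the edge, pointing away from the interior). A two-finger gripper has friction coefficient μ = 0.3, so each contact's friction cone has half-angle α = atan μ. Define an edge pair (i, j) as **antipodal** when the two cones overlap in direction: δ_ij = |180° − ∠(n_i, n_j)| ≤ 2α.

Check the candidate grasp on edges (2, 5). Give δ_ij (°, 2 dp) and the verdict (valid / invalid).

α = atan 0.3 = 16.70°;  2α = 33.40°
edge 2: e_2 = (+0.95, -2.43);  n_2 = (-0.9314, -0.3641)
edge 5: e_5 = (-0.55, +1.51);  n_5 = (+0.9396, +0.3422)
∠(n_2, n_5) = 178.66°
δ = |180° − 178.66°| = 1.34°
1.34° ≤ 2α = 33.40°  →  valid

δ = 1.34°, valid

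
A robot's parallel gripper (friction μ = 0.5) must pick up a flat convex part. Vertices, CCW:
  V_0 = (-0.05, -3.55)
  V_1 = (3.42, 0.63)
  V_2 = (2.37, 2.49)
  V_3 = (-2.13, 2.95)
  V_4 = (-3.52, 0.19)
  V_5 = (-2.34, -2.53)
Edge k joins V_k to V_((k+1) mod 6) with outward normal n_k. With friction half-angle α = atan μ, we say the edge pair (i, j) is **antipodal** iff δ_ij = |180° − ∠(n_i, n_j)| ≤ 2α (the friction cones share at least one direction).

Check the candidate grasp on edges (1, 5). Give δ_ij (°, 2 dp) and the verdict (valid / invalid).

α = atan 0.5 = 26.57°;  2α = 53.13°
edge 1: e_1 = (-1.05, +1.86);  n_1 = (+0.8708, +0.4916)
edge 5: e_5 = (+2.29, -1.02);  n_5 = (-0.4069, -0.9135)
∠(n_1, n_5) = 143.45°
δ = |180° − 143.45°| = 36.55°
36.55° ≤ 2α = 53.13°  →  valid

δ = 36.55°, valid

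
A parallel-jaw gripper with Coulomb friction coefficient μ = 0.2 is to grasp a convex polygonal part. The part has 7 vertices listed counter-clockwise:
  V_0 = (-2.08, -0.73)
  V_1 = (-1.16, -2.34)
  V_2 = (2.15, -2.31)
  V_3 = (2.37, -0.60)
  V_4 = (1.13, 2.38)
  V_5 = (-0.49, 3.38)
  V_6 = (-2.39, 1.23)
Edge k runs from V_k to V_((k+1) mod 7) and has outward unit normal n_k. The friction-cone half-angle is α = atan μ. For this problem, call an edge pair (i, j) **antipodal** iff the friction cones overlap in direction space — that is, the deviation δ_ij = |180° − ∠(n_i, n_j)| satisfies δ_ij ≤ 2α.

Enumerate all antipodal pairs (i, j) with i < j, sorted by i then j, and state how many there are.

α = atan 0.2 = 11.31°;  2α = 22.62°
n_0 = (-0.8682, -0.4961)
n_1 = (+0.0091, -1.0000)
n_2 = (+0.9918, -0.1276)
n_3 = (+0.9233, +0.3842)
n_4 = (+0.5253, +0.8509)
n_5 = (-0.7493, +0.6622)
n_6 = (-0.9877, -0.1562)
  (0,1): δ = 119.23°  ·
  (0,2): δ = 37.08°  ·
  (0,3): δ = 7.15°  ✓
  (0,4): δ = 28.57°  ·
  (0,5): δ = 108.79°  ·
  (0,6): δ = 159.24°  ·
  (1,2): δ = 97.85°  ·
  (1,3): δ = 67.93°  ·
  (1,4): δ = 32.21°  ·
  (1,5): δ = 48.01°  ·
  (1,6): δ = 98.47°  ·
  (2,3): δ = 150.08°  ·
  (2,4): δ = 114.36°  ·
  (2,5): δ = 34.14°  ·
  (2,6): δ = 16.32°  ✓
  (3,4): δ = 144.28°  ·
  (3,5): δ = 64.06°  ·
  (3,6): δ = 13.60°  ✓
  (4,5): δ = 99.78°  ·
  (4,6): δ = 49.33°  ·
  (5,6): δ = 129.54°  ·
antipodal pairs: 3

count = 3; pairs: (0,3), (2,6), (3,6)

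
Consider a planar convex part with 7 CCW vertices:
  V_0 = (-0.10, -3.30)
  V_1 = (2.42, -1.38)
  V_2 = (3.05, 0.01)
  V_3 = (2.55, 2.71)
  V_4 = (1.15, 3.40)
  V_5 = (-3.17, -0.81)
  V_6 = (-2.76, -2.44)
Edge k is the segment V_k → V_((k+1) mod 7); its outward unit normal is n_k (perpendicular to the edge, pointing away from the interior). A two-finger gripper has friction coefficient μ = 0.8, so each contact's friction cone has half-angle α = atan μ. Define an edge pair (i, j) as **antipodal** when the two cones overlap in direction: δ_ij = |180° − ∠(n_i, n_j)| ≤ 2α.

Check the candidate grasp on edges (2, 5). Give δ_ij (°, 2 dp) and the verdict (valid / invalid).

α = atan 0.8 = 38.66°;  2α = 77.32°
edge 2: e_2 = (-0.50, +2.70);  n_2 = (+0.9833, +0.1821)
edge 5: e_5 = (+0.41, -1.63);  n_5 = (-0.9698, -0.2439)
∠(n_2, n_5) = 176.37°
δ = |180° − 176.37°| = 3.63°
3.63° ≤ 2α = 77.32°  →  valid

δ = 3.63°, valid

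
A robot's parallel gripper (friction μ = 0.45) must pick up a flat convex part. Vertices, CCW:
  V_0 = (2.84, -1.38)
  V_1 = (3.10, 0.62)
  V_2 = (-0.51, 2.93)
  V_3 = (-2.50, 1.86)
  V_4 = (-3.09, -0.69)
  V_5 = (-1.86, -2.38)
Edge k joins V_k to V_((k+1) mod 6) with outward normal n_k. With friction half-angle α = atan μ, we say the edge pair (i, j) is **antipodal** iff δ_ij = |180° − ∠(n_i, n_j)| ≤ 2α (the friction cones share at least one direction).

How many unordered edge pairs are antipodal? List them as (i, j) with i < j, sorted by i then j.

α = atan 0.45 = 24.23°;  2α = 48.46°
n_0 = (+0.9917, -0.1289)
n_1 = (+0.5390, +0.8423)
n_2 = (-0.4736, +0.8808)
n_3 = (-0.9743, +0.2254)
n_4 = (-0.8085, -0.5885)
n_5 = (+0.2081, -0.9781)
  (0,1): δ = 115.21°  ·
  (0,2): δ = 54.33°  ·
  (0,3): δ = 5.62°  ✓
  (0,4): δ = 43.45°  ✓
  (0,5): δ = 109.42°  ·
  (1,2): δ = 119.12°  ·
  (1,3): δ = 70.41°  ·
  (1,4): δ = 21.34°  ✓
  (1,5): δ = 44.63°  ✓
  (2,3): δ = 131.29°  ·
  (2,4): δ = 82.22°  ·
  (2,5): δ = 16.25°  ✓
  (3,4): δ = 130.93°  ·
  (3,5): δ = 64.96°  ·
  (4,5): δ = 114.04°  ·
antipodal pairs: 5

count = 5; pairs: (0,3), (0,4), (1,4), (1,5), (2,5)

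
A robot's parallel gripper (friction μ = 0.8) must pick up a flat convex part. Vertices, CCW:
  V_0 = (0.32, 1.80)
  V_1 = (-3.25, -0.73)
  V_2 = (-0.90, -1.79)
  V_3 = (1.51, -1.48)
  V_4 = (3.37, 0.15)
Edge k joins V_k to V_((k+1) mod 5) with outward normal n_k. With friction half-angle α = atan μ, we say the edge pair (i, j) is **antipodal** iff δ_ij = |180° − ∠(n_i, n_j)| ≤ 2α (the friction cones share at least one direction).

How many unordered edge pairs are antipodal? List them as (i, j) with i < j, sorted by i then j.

α = atan 0.8 = 38.66°;  2α = 77.32°
n_0 = (-0.5782, +0.8159)
n_1 = (-0.4112, -0.9116)
n_2 = (+0.1276, -0.9918)
n_3 = (+0.6591, -0.7521)
n_4 = (+0.4758, +0.8795)
  (0,1): δ = 59.60°  ✓
  (0,2): δ = 27.99°  ✓
  (0,3): δ = 5.90°  ✓
  (0,4): δ = 116.26°  ·
  (1,2): δ = 148.39°  ·
  (1,3): δ = 114.49°  ·
  (1,4): δ = 4.13°  ✓
  (2,3): δ = 146.10°  ·
  (2,4): δ = 35.74°  ✓
  (3,4): δ = 69.64°  ✓
antipodal pairs: 6

count = 6; pairs: (0,1), (0,2), (0,3), (1,4), (2,4), (3,4)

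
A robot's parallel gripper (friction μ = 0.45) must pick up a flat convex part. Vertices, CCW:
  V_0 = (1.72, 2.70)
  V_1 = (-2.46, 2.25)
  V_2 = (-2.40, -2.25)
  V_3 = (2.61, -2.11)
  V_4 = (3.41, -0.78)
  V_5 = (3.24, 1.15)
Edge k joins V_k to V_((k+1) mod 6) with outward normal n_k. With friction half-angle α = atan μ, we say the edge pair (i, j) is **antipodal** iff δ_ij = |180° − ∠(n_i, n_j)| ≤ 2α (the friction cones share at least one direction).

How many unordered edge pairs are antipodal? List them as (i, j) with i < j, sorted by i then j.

count = 5; pairs: (0,2), (1,3), (1,4), (1,5), (2,5)

α = atan 0.45 = 24.23°;  2α = 48.46°
n_0 = (-0.1070, +0.9943)
n_1 = (-0.9999, -0.0133)
n_2 = (+0.0279, -0.9996)
n_3 = (+0.8569, -0.5154)
n_4 = (+0.9961, +0.0877)
n_5 = (+0.7140, +0.7002)
  (0,1): δ = 95.38°  ·
  (0,2): δ = 4.54°  ✓
  (0,3): δ = 52.83°  ·
  (0,4): δ = 88.89°  ·
  (0,5): δ = 128.30°  ·
  (1,2): δ = 89.16°  ·
  (1,3): δ = 31.79°  ✓
  (1,4): δ = 4.27°  ✓
  (1,5): δ = 43.68°  ✓
  (2,3): δ = 122.63°  ·
  (2,4): δ = 86.57°  ·
  (2,5): δ = 47.16°  ✓
  (3,4): δ = 143.94°  ·
  (3,5): δ = 104.53°  ·
  (4,5): δ = 140.59°  ·
antipodal pairs: 5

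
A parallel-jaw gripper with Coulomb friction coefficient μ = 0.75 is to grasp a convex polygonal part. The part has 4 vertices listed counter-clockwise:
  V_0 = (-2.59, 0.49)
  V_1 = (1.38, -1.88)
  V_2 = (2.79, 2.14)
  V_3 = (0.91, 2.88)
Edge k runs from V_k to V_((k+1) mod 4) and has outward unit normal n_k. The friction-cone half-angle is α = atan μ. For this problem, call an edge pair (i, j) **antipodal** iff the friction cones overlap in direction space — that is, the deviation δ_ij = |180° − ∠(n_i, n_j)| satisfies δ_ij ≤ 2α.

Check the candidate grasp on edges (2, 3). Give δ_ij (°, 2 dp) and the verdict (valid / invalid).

δ = 124.19°, invalid

α = atan 0.75 = 36.87°;  2α = 73.74°
edge 2: e_2 = (-1.88, +0.74);  n_2 = (+0.3663, +0.9305)
edge 3: e_3 = (-3.50, -2.39);  n_3 = (-0.5639, +0.8258)
∠(n_2, n_3) = 55.81°
δ = |180° − 55.81°| = 124.19°
124.19° > 2α = 73.74°  →  invalid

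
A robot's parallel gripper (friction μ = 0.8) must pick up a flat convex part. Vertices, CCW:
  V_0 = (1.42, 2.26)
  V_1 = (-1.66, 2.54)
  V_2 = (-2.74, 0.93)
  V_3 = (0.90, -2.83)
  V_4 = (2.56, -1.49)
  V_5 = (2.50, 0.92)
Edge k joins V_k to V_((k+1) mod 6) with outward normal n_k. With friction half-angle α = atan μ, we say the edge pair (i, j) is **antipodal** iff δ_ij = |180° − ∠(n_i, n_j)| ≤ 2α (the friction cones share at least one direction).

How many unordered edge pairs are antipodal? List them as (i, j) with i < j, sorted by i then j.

α = atan 0.8 = 38.66°;  2α = 77.32°
n_0 = (+0.0905, +0.9959)
n_1 = (-0.8305, +0.5571)
n_2 = (-0.7185, -0.6955)
n_3 = (+0.6281, -0.7781)
n_4 = (+0.9997, +0.0249)
n_5 = (+0.7786, +0.6275)
  (0,1): δ = 118.66°  ·
  (0,2): δ = 40.73°  ✓
  (0,3): δ = 44.11°  ✓
  (0,4): δ = 96.62°  ·
  (0,5): δ = 134.06°  ·
  (1,2): δ = 102.08°  ·
  (1,3): δ = 17.23°  ✓
  (1,4): δ = 35.28°  ✓
  (1,5): δ = 72.72°  ✓
  (2,3): δ = 95.16°  ·
  (2,4): δ = 42.64°  ✓
  (2,5): δ = 5.20°  ✓
  (3,4): δ = 127.49°  ·
  (3,5): δ = 90.04°  ·
  (4,5): δ = 142.56°  ·
antipodal pairs: 7

count = 7; pairs: (0,2), (0,3), (1,3), (1,4), (1,5), (2,4), (2,5)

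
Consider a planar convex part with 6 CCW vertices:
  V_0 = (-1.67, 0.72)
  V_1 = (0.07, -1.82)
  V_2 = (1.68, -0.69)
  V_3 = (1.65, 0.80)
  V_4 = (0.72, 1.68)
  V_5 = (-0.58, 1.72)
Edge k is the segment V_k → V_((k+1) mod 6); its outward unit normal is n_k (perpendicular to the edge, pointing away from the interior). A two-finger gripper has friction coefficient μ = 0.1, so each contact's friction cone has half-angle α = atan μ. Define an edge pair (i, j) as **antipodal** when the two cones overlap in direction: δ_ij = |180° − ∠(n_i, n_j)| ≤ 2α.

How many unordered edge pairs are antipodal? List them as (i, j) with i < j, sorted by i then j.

α = atan 0.1 = 5.71°;  2α = 11.42°
n_0 = (-0.8250, -0.5651)
n_1 = (+0.5745, -0.8185)
n_2 = (+0.9998, +0.0201)
n_3 = (+0.6873, +0.7264)
n_4 = (+0.0308, +0.9995)
n_5 = (-0.6760, +0.7369)
  (0,1): δ = 89.35°  ·
  (0,2): δ = 33.26°  ·
  (0,3): δ = 12.17°  ·
  (0,4): δ = 53.82°  ·
  (0,5): δ = 98.12°  ·
  (1,2): δ = 123.91°  ·
  (1,3): δ = 78.48°  ·
  (1,4): δ = 36.83°  ·
  (1,5): δ = 7.47°  ✓
  (2,3): δ = 134.57°  ·
  (2,4): δ = 92.92°  ·
  (2,5): δ = 48.62°  ·
  (3,4): δ = 138.34°  ·
  (3,5): δ = 94.05°  ·
  (4,5): δ = 135.70°  ·
antipodal pairs: 1

count = 1; pairs: (1,5)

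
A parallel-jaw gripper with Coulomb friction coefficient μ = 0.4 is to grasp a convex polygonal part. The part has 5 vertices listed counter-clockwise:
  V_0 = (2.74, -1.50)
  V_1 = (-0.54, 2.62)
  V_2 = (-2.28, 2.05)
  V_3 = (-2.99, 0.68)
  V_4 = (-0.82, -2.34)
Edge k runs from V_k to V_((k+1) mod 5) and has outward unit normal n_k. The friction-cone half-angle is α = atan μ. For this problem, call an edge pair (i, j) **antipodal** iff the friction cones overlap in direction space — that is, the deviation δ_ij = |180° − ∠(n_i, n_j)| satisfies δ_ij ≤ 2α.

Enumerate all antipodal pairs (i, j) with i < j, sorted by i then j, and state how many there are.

α = atan 0.4 = 21.80°;  2α = 43.60°
n_0 = (+0.7823, +0.6228)
n_1 = (-0.3113, +0.9503)
n_2 = (-0.8879, +0.4601)
n_3 = (-0.8121, -0.5835)
n_4 = (+0.2296, -0.9733)
  (0,1): δ = 110.39°  ·
  (0,2): δ = 65.92°  ·
  (0,3): δ = 2.83°  ✓
  (0,4): δ = 64.75°  ·
  (1,2): δ = 135.53°  ·
  (1,3): δ = 72.44°  ·
  (1,4): δ = 4.86°  ✓
  (2,3): δ = 116.91°  ·
  (2,4): δ = 49.33°  ·
  (3,4): δ = 112.42°  ·
antipodal pairs: 2

count = 2; pairs: (0,3), (1,4)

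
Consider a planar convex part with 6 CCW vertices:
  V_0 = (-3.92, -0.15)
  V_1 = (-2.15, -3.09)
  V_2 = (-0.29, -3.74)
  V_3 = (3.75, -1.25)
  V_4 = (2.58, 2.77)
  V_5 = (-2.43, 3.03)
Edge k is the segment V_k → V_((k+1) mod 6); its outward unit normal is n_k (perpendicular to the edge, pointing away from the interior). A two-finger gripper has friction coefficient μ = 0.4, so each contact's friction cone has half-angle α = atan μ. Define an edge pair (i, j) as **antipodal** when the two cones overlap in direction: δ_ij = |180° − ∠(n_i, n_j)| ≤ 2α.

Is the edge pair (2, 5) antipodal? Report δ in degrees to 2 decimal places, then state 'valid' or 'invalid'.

δ = 33.25°, valid

α = atan 0.4 = 21.80°;  2α = 43.60°
edge 2: e_2 = (+4.04, +2.49);  n_2 = (+0.5247, -0.8513)
edge 5: e_5 = (-1.49, -3.18);  n_5 = (-0.9055, +0.4243)
∠(n_2, n_5) = 146.75°
δ = |180° − 146.75°| = 33.25°
33.25° ≤ 2α = 43.60°  →  valid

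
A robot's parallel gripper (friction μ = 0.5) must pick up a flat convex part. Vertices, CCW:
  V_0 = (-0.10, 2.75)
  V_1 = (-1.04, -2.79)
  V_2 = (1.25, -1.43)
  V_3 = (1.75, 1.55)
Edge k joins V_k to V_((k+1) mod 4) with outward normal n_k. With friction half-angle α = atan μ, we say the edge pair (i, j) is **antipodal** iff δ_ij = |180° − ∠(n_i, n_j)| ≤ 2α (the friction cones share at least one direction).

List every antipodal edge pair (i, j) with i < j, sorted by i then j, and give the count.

count = 2; pairs: (0,1), (0,2)

α = atan 0.5 = 26.57°;  2α = 53.13°
n_0 = (-0.9859, +0.1673)
n_1 = (+0.5106, -0.8598)
n_2 = (+0.9862, -0.1655)
n_3 = (+0.5442, +0.8390)
  (0,1): δ = 49.66°  ✓
  (0,2): δ = 0.11°  ✓
  (0,3): δ = 66.66°  ·
  (1,2): δ = 130.23°  ·
  (1,3): δ = 63.67°  ·
  (2,3): δ = 113.44°  ·
antipodal pairs: 2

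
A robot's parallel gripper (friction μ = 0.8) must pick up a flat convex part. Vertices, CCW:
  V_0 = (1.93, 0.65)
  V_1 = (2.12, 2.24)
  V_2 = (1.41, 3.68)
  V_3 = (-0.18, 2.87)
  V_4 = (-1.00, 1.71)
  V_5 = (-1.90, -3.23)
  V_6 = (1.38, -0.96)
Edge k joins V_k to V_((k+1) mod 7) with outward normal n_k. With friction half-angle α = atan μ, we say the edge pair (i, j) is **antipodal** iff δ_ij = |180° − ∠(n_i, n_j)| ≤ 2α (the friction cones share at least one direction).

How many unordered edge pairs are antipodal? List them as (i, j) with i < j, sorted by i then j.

α = atan 0.8 = 38.66°;  2α = 77.32°
n_0 = (+0.9929, -0.1187)
n_1 = (+0.8969, +0.4422)
n_2 = (-0.4539, +0.8910)
n_3 = (-0.8166, +0.5772)
n_4 = (-0.9838, +0.1792)
n_5 = (+0.5691, -0.8223)
n_6 = (+0.9463, -0.3233)
  (0,1): δ = 146.94°  ·
  (0,2): δ = 56.19°  ✓
  (0,3): δ = 28.44°  ✓
  (0,4): δ = 3.51°  ✓
  (0,5): δ = 131.50°  ·
  (0,6): δ = 167.95°  ·
  (1,2): δ = 89.25°  ·
  (1,3): δ = 61.50°  ✓
  (1,4): δ = 36.57°  ✓
  (1,5): δ = 98.44°  ·
  (1,6): δ = 134.89°  ·
  (2,3): δ = 152.25°  ·
  (2,4): δ = 127.32°  ·
  (2,5): δ = 7.69°  ✓
  (2,6): δ = 44.14°  ✓
  (3,4): δ = 155.07°  ·
  (3,5): δ = 20.06°  ✓
  (3,6): δ = 16.40°  ✓
  (4,5): δ = 44.99°  ✓
  (4,6): δ = 8.54°  ✓
  (5,6): δ = 143.55°  ·
antipodal pairs: 11

count = 11; pairs: (0,2), (0,3), (0,4), (1,3), (1,4), (2,5), (2,6), (3,5), (3,6), (4,5), (4,6)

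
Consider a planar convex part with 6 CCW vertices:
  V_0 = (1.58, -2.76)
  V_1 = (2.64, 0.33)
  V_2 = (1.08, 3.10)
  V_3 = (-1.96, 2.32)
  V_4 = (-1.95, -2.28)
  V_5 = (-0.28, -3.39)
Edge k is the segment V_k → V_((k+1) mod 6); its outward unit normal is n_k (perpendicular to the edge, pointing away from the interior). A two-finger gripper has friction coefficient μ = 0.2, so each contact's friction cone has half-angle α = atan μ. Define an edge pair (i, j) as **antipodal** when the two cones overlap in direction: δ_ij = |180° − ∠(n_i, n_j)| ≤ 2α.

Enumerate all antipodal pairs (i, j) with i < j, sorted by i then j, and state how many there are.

count = 2; pairs: (0,3), (2,5)

α = atan 0.2 = 11.31°;  2α = 22.62°
n_0 = (+0.9459, -0.3245)
n_1 = (+0.8713, +0.4907)
n_2 = (-0.2485, +0.9686)
n_3 = (-1.0000, -0.0022)
n_4 = (-0.5535, -0.8328)
n_5 = (+0.3208, -0.9471)
  (0,1): δ = 131.68°  ·
  (0,2): δ = 56.68°  ·
  (0,3): δ = 19.06°  ✓
  (0,4): δ = 75.32°  ·
  (0,5): δ = 127.65°  ·
  (1,2): δ = 105.00°  ·
  (1,3): δ = 29.26°  ·
  (1,4): δ = 27.00°  ·
  (1,5): δ = 79.32°  ·
  (2,3): δ = 104.27°  ·
  (2,4): δ = 48.00°  ·
  (2,5): δ = 4.32°  ✓
  (3,4): δ = 123.74°  ·
  (3,5): δ = 71.41°  ·
  (4,5): δ = 127.68°  ·
antipodal pairs: 2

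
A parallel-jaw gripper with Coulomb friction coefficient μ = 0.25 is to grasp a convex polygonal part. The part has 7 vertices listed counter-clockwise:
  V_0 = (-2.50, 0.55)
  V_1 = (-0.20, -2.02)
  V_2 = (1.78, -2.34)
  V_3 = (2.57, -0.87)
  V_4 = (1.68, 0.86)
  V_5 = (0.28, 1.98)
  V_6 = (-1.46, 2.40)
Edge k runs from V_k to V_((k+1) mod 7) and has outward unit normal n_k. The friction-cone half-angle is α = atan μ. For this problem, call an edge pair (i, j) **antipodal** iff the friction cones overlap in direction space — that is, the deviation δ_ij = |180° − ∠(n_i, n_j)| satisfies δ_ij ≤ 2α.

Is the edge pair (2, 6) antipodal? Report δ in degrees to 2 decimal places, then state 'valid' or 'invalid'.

α = atan 0.25 = 14.04°;  2α = 28.07°
edge 2: e_2 = (+0.79, +1.47);  n_2 = (+0.8809, -0.4734)
edge 6: e_6 = (-1.04, -1.85);  n_6 = (-0.8717, +0.4900)
∠(n_2, n_6) = 178.91°
δ = |180° − 178.91°| = 1.09°
1.09° ≤ 2α = 28.07°  →  valid

δ = 1.09°, valid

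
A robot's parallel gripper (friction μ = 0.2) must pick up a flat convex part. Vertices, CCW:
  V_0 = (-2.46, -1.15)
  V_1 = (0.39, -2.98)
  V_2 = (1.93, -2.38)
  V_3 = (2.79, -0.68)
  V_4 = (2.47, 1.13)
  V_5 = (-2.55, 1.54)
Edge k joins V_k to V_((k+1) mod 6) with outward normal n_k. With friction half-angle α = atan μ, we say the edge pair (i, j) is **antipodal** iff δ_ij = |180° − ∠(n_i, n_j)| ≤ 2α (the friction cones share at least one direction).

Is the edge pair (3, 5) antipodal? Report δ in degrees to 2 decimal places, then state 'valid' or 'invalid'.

δ = 8.11°, valid

α = atan 0.2 = 11.31°;  2α = 22.62°
edge 3: e_3 = (-0.32, +1.81);  n_3 = (+0.9847, +0.1741)
edge 5: e_5 = (+0.09, -2.69);  n_5 = (-0.9994, -0.0334)
∠(n_3, n_5) = 171.89°
δ = |180° − 171.89°| = 8.11°
8.11° ≤ 2α = 22.62°  →  valid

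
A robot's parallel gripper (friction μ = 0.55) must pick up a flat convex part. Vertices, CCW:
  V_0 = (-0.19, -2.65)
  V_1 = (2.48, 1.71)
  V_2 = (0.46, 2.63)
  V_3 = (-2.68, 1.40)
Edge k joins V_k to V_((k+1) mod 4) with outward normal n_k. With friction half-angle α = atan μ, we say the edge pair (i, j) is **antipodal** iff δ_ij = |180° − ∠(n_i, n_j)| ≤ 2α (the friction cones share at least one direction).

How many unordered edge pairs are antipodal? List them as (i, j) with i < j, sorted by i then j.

count = 2; pairs: (0,2), (1,3)

α = atan 0.55 = 28.81°;  2α = 57.62°
n_0 = (+0.8528, -0.5222)
n_1 = (+0.4145, +0.9101)
n_2 = (-0.3647, +0.9311)
n_3 = (-0.8519, -0.5237)
  (0,1): δ = 83.00°  ·
  (0,2): δ = 37.13°  ✓
  (0,3): δ = 63.07°  ·
  (1,2): δ = 134.12°  ·
  (1,3): δ = 33.93°  ✓
  (2,3): δ = 79.81°  ·
antipodal pairs: 2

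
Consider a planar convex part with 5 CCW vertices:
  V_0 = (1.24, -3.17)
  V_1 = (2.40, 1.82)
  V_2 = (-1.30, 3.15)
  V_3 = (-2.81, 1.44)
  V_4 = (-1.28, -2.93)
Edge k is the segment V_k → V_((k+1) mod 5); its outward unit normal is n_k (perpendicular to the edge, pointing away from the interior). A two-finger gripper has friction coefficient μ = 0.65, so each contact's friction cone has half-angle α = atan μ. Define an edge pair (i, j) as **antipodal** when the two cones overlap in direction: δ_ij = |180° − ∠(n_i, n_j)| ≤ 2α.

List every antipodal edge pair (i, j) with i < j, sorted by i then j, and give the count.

count = 5; pairs: (0,2), (0,3), (1,3), (1,4), (2,4)

α = atan 0.65 = 33.02°;  2α = 66.05°
n_0 = (+0.9740, -0.2264)
n_1 = (+0.3383, +0.9410)
n_2 = (-0.7496, +0.6619)
n_3 = (-0.9438, -0.3304)
n_4 = (-0.0948, -0.9955)
  (0,1): δ = 96.68°  ·
  (0,2): δ = 28.36°  ✓
  (0,3): δ = 32.38°  ✓
  (0,4): δ = 97.65°  ·
  (1,2): δ = 111.67°  ·
  (1,3): δ = 50.93°  ✓
  (1,4): δ = 14.33°  ✓
  (2,3): δ = 119.26°  ·
  (2,4): δ = 53.99°  ✓
  (3,4): δ = 114.74°  ·
antipodal pairs: 5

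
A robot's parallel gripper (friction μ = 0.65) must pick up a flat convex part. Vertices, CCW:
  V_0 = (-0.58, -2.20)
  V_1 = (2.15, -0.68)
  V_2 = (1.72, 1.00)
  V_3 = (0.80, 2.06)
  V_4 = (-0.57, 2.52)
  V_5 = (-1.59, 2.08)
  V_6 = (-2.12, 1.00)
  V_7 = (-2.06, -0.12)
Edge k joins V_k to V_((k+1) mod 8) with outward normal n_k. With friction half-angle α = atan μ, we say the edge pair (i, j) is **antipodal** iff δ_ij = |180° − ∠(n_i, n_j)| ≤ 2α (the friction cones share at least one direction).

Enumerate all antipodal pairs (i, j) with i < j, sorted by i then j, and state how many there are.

count = 10; pairs: (0,3), (0,4), (0,5), (0,6), (1,5), (1,6), (1,7), (2,6), (2,7), (3,7)

α = atan 0.65 = 33.02°;  2α = 66.05°
n_0 = (+0.4865, -0.8737)
n_1 = (+0.9688, +0.2480)
n_2 = (+0.7552, +0.6555)
n_3 = (+0.3183, +0.9480)
n_4 = (-0.3961, +0.9182)
n_5 = (-0.8977, +0.4406)
n_6 = (-0.9986, -0.0535)
n_7 = (-0.8148, -0.5798)
  (0,1): δ = 104.75°  ·
  (0,2): δ = 78.15°  ·
  (0,3): δ = 47.67°  ✓
  (0,4): δ = 5.77°  ✓
  (0,5): δ = 34.75°  ✓
  (0,6): δ = 63.96°  ✓
  (0,7): δ = 96.33°  ·
  (1,2): δ = 153.40°  ·
  (1,3): δ = 122.92°  ·
  (1,4): δ = 81.02°  ·
  (1,5): δ = 40.50°  ✓
  (1,6): δ = 11.29°  ✓
  (1,7): δ = 21.08°  ✓
  (2,3): δ = 149.52°  ·
  (2,4): δ = 107.62°  ·
  (2,5): δ = 67.09°  ·
  (2,6): δ = 37.89°  ✓
  (2,7): δ = 5.52°  ✓
  (3,4): δ = 138.11°  ·
  (3,5): δ = 97.58°  ·
  (3,6): δ = 68.37°  ·
  (3,7): δ = 36.01°  ✓
  (4,5): δ = 139.47°  ·
  (4,6): δ = 110.27°  ·
  (4,7): δ = 77.90°  ·
  (5,6): δ = 150.79°  ·
  (5,7): δ = 118.43°  ·
  (6,7): δ = 147.63°  ·
antipodal pairs: 10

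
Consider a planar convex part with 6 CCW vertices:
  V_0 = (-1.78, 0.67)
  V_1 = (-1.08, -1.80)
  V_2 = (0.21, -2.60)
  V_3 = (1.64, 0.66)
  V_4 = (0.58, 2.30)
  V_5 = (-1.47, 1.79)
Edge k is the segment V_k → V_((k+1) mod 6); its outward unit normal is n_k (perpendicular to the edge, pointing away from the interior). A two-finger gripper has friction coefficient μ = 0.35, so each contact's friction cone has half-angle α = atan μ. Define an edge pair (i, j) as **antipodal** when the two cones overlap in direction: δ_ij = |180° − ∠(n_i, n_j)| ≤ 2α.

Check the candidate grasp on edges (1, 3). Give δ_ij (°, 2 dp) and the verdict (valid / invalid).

α = atan 0.35 = 19.29°;  2α = 38.58°
edge 1: e_1 = (+1.29, -0.80);  n_1 = (-0.5270, -0.8498)
edge 3: e_3 = (-1.06, +1.64);  n_3 = (+0.8398, +0.5428)
∠(n_1, n_3) = 154.68°
δ = |180° − 154.68°| = 25.32°
25.32° ≤ 2α = 38.58°  →  valid

δ = 25.32°, valid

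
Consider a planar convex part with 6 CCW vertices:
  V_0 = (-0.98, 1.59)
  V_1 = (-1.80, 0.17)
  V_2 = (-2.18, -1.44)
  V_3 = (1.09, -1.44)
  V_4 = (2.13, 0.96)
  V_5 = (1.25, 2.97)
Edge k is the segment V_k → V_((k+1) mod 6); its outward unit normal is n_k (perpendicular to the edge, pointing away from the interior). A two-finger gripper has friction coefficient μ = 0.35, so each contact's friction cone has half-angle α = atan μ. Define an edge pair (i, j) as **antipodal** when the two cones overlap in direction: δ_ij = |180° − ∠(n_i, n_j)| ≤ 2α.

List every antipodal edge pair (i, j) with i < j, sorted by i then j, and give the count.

count = 5; pairs: (0,3), (1,3), (1,4), (2,5), (3,5)

α = atan 0.35 = 19.29°;  2α = 38.58°
n_0 = (-0.8660, +0.5001)
n_1 = (-0.9733, +0.2297)
n_2 = (+0.0000, -1.0000)
n_3 = (+0.9176, -0.3976)
n_4 = (+0.9161, +0.4011)
n_5 = (-0.5262, +0.8503)
  (0,1): δ = 163.28°  ·
  (0,2): δ = 60.00°  ·
  (0,3): δ = 6.58°  ✓
  (0,4): δ = 53.65°  ·
  (0,5): δ = 151.76°  ·
  (1,2): δ = 76.72°  ·
  (1,3): δ = 10.15°  ✓
  (1,4): δ = 36.92°  ✓
  (1,5): δ = 135.03°  ·
  (2,3): δ = 113.43°  ·
  (2,4): δ = 66.36°  ·
  (2,5): δ = 31.75°  ✓
  (3,4): δ = 132.93°  ·
  (3,5): δ = 34.82°  ✓
  (4,5): δ = 81.89°  ·
antipodal pairs: 5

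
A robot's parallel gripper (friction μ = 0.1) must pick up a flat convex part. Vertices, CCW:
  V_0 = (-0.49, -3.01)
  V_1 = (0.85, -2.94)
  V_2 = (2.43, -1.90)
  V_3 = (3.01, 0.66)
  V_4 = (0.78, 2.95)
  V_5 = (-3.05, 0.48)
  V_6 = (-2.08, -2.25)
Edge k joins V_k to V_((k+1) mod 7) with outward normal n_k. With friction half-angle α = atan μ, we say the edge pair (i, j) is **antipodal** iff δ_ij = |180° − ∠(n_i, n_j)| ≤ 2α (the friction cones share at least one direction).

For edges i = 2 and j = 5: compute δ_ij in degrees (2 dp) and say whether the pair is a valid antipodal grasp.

α = atan 0.1 = 5.71°;  2α = 11.42°
edge 2: e_2 = (+0.58, +2.56);  n_2 = (+0.9753, -0.2210)
edge 5: e_5 = (+0.97, -2.73);  n_5 = (-0.9423, -0.3348)
∠(n_2, n_5) = 147.67°
δ = |180° − 147.67°| = 32.33°
32.33° > 2α = 11.42°  →  invalid

δ = 32.33°, invalid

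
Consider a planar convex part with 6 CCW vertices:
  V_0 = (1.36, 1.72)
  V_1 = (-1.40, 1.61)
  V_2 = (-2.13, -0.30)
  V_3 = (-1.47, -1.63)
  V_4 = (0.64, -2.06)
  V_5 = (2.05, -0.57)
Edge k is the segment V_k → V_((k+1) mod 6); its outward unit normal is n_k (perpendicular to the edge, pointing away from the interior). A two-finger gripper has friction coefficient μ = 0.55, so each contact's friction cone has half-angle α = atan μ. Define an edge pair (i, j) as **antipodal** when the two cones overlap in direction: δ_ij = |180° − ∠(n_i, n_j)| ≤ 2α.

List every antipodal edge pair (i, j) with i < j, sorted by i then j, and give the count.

α = atan 0.55 = 28.81°;  2α = 57.62°
n_0 = (-0.0398, +0.9992)
n_1 = (-0.9341, +0.3570)
n_2 = (-0.8958, -0.4445)
n_3 = (-0.1997, -0.9799)
n_4 = (+0.7263, -0.6873)
n_5 = (+0.9575, +0.2885)
  (0,1): δ = 113.20°  ·
  (0,2): δ = 65.89°  ·
  (0,3): δ = 13.80°  ✓
  (0,4): δ = 44.30°  ✓
  (0,5): δ = 104.49°  ·
  (1,2): δ = 132.69°  ·
  (1,3): δ = 80.60°  ·
  (1,4): δ = 22.50°  ✓
  (1,5): δ = 37.68°  ✓
  (2,3): δ = 127.91°  ·
  (2,4): δ = 69.81°  ·
  (2,5): δ = 9.62°  ✓
  (3,4): δ = 121.90°  ·
  (3,5): δ = 61.71°  ·
  (4,5): δ = 119.81°  ·
antipodal pairs: 5

count = 5; pairs: (0,3), (0,4), (1,4), (1,5), (2,5)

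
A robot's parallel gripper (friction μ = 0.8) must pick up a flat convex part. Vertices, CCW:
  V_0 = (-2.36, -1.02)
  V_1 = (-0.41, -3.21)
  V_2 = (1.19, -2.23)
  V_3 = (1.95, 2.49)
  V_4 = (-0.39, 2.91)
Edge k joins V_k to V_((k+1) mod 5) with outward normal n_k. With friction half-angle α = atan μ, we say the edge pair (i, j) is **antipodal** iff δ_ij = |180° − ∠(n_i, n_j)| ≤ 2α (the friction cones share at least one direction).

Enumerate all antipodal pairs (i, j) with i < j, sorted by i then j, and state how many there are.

α = atan 0.8 = 38.66°;  2α = 77.32°
n_0 = (-0.7468, -0.6650)
n_1 = (+0.5223, -0.8528)
n_2 = (+0.9873, -0.1590)
n_3 = (+0.1767, +0.9843)
n_4 = (-0.8940, +0.4481)
  (0,1): δ = 100.19°  ·
  (0,2): δ = 50.83°  ✓
  (0,3): δ = 38.14°  ✓
  (0,4): δ = 111.69°  ·
  (1,2): δ = 130.63°  ·
  (1,3): δ = 41.66°  ✓
  (1,4): δ = 31.89°  ✓
  (2,3): δ = 91.03°  ·
  (2,4): δ = 17.48°  ✓
  (3,4): δ = 106.45°  ·
antipodal pairs: 5

count = 5; pairs: (0,2), (0,3), (1,3), (1,4), (2,4)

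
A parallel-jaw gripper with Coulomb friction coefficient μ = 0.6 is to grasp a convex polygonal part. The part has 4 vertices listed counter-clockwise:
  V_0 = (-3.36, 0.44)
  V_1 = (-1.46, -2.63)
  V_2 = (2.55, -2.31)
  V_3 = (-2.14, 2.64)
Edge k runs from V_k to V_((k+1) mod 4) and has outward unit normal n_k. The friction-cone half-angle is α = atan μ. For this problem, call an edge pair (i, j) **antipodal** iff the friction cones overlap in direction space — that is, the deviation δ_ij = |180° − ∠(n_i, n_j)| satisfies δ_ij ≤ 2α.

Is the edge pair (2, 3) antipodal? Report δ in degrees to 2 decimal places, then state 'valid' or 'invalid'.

α = atan 0.6 = 30.96°;  2α = 61.93°
edge 2: e_2 = (-4.69, +4.95);  n_2 = (+0.7259, +0.6878)
edge 3: e_3 = (-1.22, -2.20);  n_3 = (-0.8745, +0.4850)
∠(n_2, n_3) = 107.53°
δ = |180° − 107.53°| = 72.47°
72.47° > 2α = 61.93°  →  invalid

δ = 72.47°, invalid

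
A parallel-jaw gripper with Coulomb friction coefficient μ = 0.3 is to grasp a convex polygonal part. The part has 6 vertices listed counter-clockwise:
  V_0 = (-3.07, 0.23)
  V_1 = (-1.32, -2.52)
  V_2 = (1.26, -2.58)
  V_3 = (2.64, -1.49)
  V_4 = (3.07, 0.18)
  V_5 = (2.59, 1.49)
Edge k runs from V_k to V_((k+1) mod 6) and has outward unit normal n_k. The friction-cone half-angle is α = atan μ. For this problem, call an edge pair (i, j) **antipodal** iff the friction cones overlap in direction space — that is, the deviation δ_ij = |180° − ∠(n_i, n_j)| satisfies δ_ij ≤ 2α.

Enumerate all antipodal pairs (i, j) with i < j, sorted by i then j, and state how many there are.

α = atan 0.3 = 16.70°;  2α = 33.40°
n_0 = (-0.8437, -0.5369)
n_1 = (-0.0232, -0.9997)
n_2 = (+0.6198, -0.7847)
n_3 = (+0.9684, -0.2494)
n_4 = (+0.9390, +0.3440)
n_5 = (-0.2173, +0.9761)
  (0,1): δ = 123.80°  ·
  (0,2): δ = 84.17°  ·
  (0,3): δ = 46.91°  ·
  (0,4): δ = 12.35°  ✓
  (0,5): δ = 70.08°  ·
  (1,2): δ = 140.36°  ·
  (1,3): δ = 103.11°  ·
  (1,4): δ = 68.54°  ·
  (1,5): δ = 13.88°  ✓
  (2,3): δ = 142.74°  ·
  (2,4): δ = 108.18°  ·
  (2,5): δ = 25.75°  ✓
  (3,4): δ = 145.44°  ·
  (3,5): δ = 63.01°  ·
  (4,5): δ = 97.57°  ·
antipodal pairs: 3

count = 3; pairs: (0,4), (1,5), (2,5)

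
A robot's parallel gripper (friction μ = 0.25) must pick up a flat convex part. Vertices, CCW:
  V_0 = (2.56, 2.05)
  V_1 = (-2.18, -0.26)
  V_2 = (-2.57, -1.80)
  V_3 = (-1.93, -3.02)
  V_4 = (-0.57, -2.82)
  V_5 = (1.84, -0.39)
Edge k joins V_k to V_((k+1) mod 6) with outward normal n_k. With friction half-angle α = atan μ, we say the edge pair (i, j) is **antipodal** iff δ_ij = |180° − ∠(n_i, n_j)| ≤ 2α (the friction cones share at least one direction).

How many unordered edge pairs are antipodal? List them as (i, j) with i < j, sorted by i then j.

α = atan 0.25 = 14.04°;  2α = 28.07°
n_0 = (-0.4381, +0.8989)
n_1 = (-0.9694, +0.2455)
n_2 = (-0.8855, -0.4645)
n_3 = (+0.1455, -0.9894)
n_4 = (+0.7100, -0.7042)
n_5 = (+0.9591, -0.2830)
  (0,1): δ = 130.19°  ·
  (0,2): δ = 88.30°  ·
  (0,3): δ = 17.62°  ✓
  (0,4): δ = 19.25°  ✓
  (0,5): δ = 47.58°  ·
  (1,2): δ = 138.11°  ·
  (1,3): δ = 67.42°  ·
  (1,4): δ = 30.55°  ·
  (1,5): δ = 2.23°  ✓
  (2,3): δ = 109.32°  ·
  (2,4): δ = 72.44°  ·
  (2,5): δ = 44.12°  ·
  (3,4): δ = 143.13°  ·
  (3,5): δ = 114.81°  ·
  (4,5): δ = 151.68°  ·
antipodal pairs: 3

count = 3; pairs: (0,3), (0,4), (1,5)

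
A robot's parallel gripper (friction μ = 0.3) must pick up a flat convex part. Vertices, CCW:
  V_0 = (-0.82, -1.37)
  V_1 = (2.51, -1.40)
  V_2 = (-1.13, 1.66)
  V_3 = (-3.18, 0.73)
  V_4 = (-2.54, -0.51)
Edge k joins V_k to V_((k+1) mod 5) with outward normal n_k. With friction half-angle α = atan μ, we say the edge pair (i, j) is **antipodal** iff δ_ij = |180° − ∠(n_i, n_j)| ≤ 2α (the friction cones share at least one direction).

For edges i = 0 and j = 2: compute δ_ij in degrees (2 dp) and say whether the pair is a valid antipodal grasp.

α = atan 0.3 = 16.70°;  2α = 33.40°
edge 0: e_0 = (+3.33, -0.03);  n_0 = (-0.0090, -1.0000)
edge 2: e_2 = (-2.05, -0.93);  n_2 = (-0.4131, +0.9107)
∠(n_0, n_2) = 155.08°
δ = |180° − 155.08°| = 24.92°
24.92° ≤ 2α = 33.40°  →  valid

δ = 24.92°, valid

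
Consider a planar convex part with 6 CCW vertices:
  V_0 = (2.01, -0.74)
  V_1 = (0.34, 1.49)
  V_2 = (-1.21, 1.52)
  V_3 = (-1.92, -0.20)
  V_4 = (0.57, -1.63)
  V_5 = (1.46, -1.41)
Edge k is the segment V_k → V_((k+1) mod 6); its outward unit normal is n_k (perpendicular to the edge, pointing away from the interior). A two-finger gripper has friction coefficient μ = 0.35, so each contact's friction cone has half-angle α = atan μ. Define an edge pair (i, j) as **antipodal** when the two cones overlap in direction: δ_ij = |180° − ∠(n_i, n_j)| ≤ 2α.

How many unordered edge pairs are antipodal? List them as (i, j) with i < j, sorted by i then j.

count = 4; pairs: (0,3), (1,3), (1,4), (2,5)

α = atan 0.35 = 19.29°;  2α = 38.58°
n_0 = (+0.8004, +0.5994)
n_1 = (+0.0194, +0.9998)
n_2 = (-0.9243, +0.3816)
n_3 = (-0.4980, -0.8672)
n_4 = (+0.2400, -0.9708)
n_5 = (+0.7729, -0.6345)
  (0,1): δ = 127.94°  ·
  (0,2): δ = 59.26°  ·
  (0,3): δ = 23.30°  ✓
  (0,4): δ = 67.06°  ·
  (0,5): δ = 103.79°  ·
  (1,2): δ = 111.32°  ·
  (1,3): δ = 28.76°  ✓
  (1,4): δ = 14.99°  ✓
  (1,5): δ = 51.73°  ·
  (2,3): δ = 97.44°  ·
  (2,4): δ = 53.68°  ·
  (2,5): δ = 16.95°  ✓
  (3,4): δ = 136.25°  ·
  (3,5): δ = 99.51°  ·
  (4,5): δ = 143.27°  ·
antipodal pairs: 4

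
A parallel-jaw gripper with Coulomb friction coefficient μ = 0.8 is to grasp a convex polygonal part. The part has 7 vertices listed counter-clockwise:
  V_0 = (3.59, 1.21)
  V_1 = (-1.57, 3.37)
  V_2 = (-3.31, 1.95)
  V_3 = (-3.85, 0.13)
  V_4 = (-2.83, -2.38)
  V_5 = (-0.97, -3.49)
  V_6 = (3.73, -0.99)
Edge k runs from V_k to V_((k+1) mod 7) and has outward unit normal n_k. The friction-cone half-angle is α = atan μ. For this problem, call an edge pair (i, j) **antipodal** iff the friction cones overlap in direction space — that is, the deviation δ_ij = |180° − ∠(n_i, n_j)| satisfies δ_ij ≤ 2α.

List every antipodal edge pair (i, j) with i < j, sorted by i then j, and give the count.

α = atan 0.8 = 38.66°;  2α = 77.32°
n_0 = (+0.3861, +0.9224)
n_1 = (-0.6323, +0.7748)
n_2 = (-0.9587, +0.2844)
n_3 = (-0.9264, -0.3765)
n_4 = (-0.5125, -0.8587)
n_5 = (+0.4696, -0.8829)
n_6 = (+0.9980, +0.0635)
  (0,1): δ = 118.07°  ·
  (0,2): δ = 83.81°  ·
  (0,3): δ = 45.17°  ✓
  (0,4): δ = 8.11°  ✓
  (0,5): δ = 50.72°  ✓
  (0,6): δ = 116.36°  ·
  (1,2): δ = 145.74°  ·
  (1,3): δ = 107.10°  ·
  (1,4): δ = 70.05°  ✓
  (1,5): δ = 11.21°  ✓
  (1,6): δ = 54.42°  ✓
  (2,3): δ = 141.36°  ·
  (2,4): δ = 104.30°  ·
  (2,5): δ = 45.47°  ✓
  (2,6): δ = 20.17°  ✓
  (3,4): δ = 142.94°  ·
  (3,5): δ = 84.11°  ·
  (3,6): δ = 18.47°  ✓
  (4,5): δ = 121.16°  ·
  (4,6): δ = 55.53°  ✓
  (5,6): δ = 114.37°  ·
antipodal pairs: 10

count = 10; pairs: (0,3), (0,4), (0,5), (1,4), (1,5), (1,6), (2,5), (2,6), (3,6), (4,6)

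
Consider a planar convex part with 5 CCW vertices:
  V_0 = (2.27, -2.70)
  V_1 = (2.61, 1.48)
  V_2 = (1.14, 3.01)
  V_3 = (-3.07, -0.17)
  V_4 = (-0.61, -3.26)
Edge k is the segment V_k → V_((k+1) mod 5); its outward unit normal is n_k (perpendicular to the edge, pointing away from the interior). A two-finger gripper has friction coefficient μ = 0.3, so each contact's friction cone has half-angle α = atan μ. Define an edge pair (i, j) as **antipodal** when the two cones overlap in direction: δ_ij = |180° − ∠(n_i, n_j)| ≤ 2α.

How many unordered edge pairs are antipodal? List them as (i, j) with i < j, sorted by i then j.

count = 2; pairs: (1,3), (2,4)

α = atan 0.3 = 16.70°;  2α = 33.40°
n_0 = (+0.9967, -0.0811)
n_1 = (+0.7211, +0.6928)
n_2 = (-0.6027, +0.7979)
n_3 = (-0.7823, -0.6228)
n_4 = (+0.1909, -0.9816)
  (0,1): δ = 131.50°  ·
  (0,2): δ = 48.28°  ·
  (0,3): δ = 43.17°  ·
  (0,4): δ = 105.65°  ·
  (1,2): δ = 96.79°  ·
  (1,3): δ = 5.33°  ✓
  (1,4): δ = 57.15°  ·
  (2,3): δ = 88.54°  ·
  (2,4): δ = 26.06°  ✓
  (3,4): δ = 117.52°  ·
antipodal pairs: 2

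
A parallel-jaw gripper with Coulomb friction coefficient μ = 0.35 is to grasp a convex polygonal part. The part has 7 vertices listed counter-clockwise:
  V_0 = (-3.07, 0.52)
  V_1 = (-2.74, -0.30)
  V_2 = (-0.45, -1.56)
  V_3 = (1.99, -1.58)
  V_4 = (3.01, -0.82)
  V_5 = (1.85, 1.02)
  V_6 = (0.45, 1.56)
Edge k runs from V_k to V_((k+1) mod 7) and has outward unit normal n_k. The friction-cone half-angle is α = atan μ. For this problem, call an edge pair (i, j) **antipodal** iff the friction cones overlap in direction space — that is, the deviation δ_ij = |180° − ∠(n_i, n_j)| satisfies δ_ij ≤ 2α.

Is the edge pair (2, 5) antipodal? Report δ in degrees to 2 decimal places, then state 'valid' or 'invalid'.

δ = 20.62°, valid

α = atan 0.35 = 19.29°;  2α = 38.58°
edge 2: e_2 = (+2.44, -0.02);  n_2 = (-0.0082, -1.0000)
edge 5: e_5 = (-1.40, +0.54);  n_5 = (+0.3599, +0.9330)
∠(n_2, n_5) = 159.38°
δ = |180° − 159.38°| = 20.62°
20.62° ≤ 2α = 38.58°  →  valid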